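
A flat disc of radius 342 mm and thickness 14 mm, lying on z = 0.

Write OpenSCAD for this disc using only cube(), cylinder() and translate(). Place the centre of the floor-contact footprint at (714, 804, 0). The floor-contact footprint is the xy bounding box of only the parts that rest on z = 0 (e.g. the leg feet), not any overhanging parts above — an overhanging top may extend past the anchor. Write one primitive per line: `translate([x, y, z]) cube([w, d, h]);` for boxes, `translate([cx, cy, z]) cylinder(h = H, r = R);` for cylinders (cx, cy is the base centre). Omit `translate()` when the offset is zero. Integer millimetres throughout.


translate([714, 804, 0]) cylinder(h = 14, r = 342);


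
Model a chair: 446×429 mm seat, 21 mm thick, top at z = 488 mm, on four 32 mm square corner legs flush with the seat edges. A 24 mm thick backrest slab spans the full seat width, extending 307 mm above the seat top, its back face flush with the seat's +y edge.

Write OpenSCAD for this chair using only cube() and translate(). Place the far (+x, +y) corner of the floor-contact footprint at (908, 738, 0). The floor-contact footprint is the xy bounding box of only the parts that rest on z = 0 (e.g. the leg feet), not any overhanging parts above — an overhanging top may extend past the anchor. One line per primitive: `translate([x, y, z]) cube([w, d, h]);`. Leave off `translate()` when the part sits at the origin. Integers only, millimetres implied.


translate([462, 309, 467]) cube([446, 429, 21]);
translate([462, 309, 0]) cube([32, 32, 467]);
translate([876, 309, 0]) cube([32, 32, 467]);
translate([462, 706, 0]) cube([32, 32, 467]);
translate([876, 706, 0]) cube([32, 32, 467]);
translate([462, 714, 488]) cube([446, 24, 307]);


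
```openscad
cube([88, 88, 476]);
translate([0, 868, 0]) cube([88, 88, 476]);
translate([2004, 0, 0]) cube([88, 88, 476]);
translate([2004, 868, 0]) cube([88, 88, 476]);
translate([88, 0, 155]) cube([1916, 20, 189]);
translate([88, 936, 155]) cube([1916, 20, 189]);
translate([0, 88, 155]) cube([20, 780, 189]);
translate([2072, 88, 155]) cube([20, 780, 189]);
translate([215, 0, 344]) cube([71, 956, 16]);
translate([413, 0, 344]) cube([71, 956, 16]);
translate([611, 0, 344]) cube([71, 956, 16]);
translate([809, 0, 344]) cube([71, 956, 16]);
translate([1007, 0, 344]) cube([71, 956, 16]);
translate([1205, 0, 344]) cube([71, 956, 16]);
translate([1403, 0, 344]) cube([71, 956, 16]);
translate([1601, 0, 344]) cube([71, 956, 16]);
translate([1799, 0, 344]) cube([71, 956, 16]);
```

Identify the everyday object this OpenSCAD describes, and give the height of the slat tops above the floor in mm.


A bed frame. The slat-top height is 360 mm.

Four posts, four rails, and a row of slats — a bed frame. Slats sit on the rails at z = 155 + 189 = 344; with slat thickness 16, the top is 360 mm.


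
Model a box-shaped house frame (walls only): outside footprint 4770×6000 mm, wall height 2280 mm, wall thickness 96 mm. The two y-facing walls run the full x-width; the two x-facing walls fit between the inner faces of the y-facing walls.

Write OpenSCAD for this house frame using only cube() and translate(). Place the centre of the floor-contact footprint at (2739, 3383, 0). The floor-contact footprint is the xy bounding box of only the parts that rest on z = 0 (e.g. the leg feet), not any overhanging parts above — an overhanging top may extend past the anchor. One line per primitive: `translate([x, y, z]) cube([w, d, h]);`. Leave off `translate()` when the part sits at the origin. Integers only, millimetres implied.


translate([354, 383, 0]) cube([4770, 96, 2280]);
translate([354, 6287, 0]) cube([4770, 96, 2280]);
translate([354, 479, 0]) cube([96, 5808, 2280]);
translate([5028, 479, 0]) cube([96, 5808, 2280]);


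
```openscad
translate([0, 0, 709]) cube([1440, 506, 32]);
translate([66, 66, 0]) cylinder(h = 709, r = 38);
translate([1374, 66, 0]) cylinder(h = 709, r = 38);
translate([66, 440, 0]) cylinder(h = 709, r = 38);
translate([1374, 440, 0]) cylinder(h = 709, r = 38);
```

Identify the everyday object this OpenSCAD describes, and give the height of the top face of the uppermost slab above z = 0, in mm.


A table. The table height is 741 mm.

A 1440×506×32 slab sits at z = 709 on four Ø76 mm round legs — a table. The top surface is at 709 + 32 = 741 mm.


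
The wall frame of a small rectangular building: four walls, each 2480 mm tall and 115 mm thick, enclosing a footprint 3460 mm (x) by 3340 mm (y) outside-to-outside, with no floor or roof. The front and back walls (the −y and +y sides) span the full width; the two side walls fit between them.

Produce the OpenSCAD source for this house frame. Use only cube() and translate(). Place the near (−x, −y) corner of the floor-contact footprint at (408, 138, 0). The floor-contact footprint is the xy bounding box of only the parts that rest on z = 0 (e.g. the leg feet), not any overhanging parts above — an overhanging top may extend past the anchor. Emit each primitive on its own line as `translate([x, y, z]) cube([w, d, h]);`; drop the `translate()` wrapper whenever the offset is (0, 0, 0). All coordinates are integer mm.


translate([408, 138, 0]) cube([3460, 115, 2480]);
translate([408, 3363, 0]) cube([3460, 115, 2480]);
translate([408, 253, 0]) cube([115, 3110, 2480]);
translate([3753, 253, 0]) cube([115, 3110, 2480]);


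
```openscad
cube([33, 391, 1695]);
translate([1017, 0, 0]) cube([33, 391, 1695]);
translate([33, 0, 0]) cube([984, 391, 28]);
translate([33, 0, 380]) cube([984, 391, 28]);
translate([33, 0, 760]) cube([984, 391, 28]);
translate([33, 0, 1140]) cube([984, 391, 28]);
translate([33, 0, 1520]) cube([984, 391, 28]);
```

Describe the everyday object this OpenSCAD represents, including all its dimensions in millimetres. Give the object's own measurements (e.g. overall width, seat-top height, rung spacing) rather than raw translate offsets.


An open bookshelf. Two side panels, each 33 mm thick, 391 mm deep and 1695 mm tall, stand 1050 mm apart (outside-to-outside). Between them sit 5 shelves, each 28 mm thick and 391 mm deep, spanning the full gap between the sides. The bottom shelf rests on the floor (its underside at z = 0) and the clear gap between one shelf's top and the next shelf's underside is 352 mm.


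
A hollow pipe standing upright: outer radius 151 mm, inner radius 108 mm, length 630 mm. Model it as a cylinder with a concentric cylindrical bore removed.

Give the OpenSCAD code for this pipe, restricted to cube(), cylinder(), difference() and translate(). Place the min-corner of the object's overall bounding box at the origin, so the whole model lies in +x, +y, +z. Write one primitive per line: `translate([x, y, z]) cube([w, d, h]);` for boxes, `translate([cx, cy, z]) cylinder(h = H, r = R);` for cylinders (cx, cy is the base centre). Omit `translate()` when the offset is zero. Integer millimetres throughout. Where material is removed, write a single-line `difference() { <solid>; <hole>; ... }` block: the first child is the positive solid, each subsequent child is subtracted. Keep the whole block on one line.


difference() { translate([151, 151, 0]) cylinder(h = 630, r = 151); translate([151, 151, 0]) cylinder(h = 630, r = 108); }


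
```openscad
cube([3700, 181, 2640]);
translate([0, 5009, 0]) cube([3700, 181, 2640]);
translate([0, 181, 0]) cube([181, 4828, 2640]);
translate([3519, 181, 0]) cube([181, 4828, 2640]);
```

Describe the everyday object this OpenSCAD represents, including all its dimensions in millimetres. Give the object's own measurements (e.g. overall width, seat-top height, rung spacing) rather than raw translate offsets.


The wall frame of a small rectangular building: four walls, each 2640 mm tall and 181 mm thick, enclosing a footprint 3700 mm (x) by 5190 mm (y) outside-to-outside, with no floor or roof. The front and back walls (the −y and +y sides) span the full width; the two side walls fit between them.


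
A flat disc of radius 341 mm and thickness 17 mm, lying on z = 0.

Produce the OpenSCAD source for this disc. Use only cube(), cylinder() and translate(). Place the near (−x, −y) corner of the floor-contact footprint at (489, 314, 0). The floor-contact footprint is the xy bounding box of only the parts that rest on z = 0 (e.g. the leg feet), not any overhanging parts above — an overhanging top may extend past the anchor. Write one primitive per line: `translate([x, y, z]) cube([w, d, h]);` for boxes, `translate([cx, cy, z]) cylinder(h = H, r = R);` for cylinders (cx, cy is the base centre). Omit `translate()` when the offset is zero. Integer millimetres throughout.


translate([830, 655, 0]) cylinder(h = 17, r = 341);


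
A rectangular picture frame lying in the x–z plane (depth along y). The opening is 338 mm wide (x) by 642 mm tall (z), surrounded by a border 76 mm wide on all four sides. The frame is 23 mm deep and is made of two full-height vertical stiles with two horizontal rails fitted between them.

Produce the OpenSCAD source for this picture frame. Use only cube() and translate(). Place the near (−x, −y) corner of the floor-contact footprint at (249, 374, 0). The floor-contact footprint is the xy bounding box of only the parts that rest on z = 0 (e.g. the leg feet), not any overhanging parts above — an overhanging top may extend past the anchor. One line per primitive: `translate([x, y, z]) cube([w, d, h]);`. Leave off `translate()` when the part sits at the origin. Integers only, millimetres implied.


translate([249, 374, 0]) cube([76, 23, 794]);
translate([663, 374, 0]) cube([76, 23, 794]);
translate([325, 374, 0]) cube([338, 23, 76]);
translate([325, 374, 718]) cube([338, 23, 76]);


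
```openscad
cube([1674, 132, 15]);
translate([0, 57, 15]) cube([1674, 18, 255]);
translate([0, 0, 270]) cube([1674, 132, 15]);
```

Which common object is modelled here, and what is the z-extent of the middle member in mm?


An I-beam. The web height is 255 mm.

Two wide flanges with a thin centred web — an I-beam. Overall 285 mm minus two 15 mm flanges gives a web of 285 − 2·15 = 255 mm.


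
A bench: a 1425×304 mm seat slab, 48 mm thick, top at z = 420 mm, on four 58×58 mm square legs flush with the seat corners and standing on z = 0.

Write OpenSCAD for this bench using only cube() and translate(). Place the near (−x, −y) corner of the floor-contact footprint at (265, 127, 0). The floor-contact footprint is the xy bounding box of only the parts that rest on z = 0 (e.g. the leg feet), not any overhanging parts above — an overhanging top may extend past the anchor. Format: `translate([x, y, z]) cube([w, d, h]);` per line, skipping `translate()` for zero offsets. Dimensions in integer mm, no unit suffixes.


// leg_h = 420 − 48 = 372
translate([265, 127, 372]) cube([1425, 304, 48]);
translate([265, 127, 0]) cube([58, 58, 372]);
translate([265, 373, 0]) cube([58, 58, 372]);
translate([1632, 127, 0]) cube([58, 58, 372]);
translate([1632, 373, 0]) cube([58, 58, 372]);


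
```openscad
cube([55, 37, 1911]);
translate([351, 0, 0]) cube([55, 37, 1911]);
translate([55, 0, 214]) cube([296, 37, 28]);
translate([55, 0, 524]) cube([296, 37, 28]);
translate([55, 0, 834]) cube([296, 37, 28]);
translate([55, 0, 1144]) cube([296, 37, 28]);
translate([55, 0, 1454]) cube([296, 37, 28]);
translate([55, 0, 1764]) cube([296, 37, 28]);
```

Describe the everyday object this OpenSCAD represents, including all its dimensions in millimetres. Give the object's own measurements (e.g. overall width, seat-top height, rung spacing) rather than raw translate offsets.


A straight ladder. Two 55×37 mm vertical rails, 1911 mm tall, stand 406 mm apart (outside-to-outside) with their front faces coplanar on the −y side. 6 rungs, each 37 mm deep and 28 mm tall, span between the inner faces of the rails, front faces flush with the rails. The lowest rung's underside is at z = 214 mm and rungs are spaced 310 mm apart (underside to underside).


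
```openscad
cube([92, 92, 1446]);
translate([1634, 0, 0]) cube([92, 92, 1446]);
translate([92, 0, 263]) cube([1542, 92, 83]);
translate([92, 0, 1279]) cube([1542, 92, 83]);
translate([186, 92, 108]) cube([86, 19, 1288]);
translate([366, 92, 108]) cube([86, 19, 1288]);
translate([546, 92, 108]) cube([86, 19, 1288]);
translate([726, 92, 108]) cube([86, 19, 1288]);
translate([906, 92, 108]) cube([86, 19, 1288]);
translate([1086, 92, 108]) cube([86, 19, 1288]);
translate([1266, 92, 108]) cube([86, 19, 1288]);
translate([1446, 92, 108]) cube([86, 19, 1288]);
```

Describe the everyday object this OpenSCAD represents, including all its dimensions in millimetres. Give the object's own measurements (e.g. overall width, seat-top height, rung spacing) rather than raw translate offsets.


A fence section. Two 92×92 mm posts, 1446 mm tall, stand on the floor with a clear span of 1542 mm between their inner faces. Two horizontal rails of 92×83 mm section span the gap between the posts with their undersides at z = 263 mm and z = 1279 mm, flush with the posts' −y face. 8 pickets, each 86 mm wide, 19 mm thick and 1288 mm tall, are fixed to the +y face of the rails with their bottoms at z = 108 mm, spaced across the span with a 94 mm gap after the −x post and between neighbouring pickets, with 102 mm left before the +x post.


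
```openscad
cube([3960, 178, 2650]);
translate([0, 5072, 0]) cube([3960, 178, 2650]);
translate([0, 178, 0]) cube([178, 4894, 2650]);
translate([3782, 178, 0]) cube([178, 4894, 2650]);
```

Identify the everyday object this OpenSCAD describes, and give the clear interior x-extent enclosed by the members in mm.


A house (or room) frame. The interior width is 3604 mm.

Four 2650 mm walls enclosing a rectangle with no floor or roof — a room or house frame. Outside width is 3960 mm and wall thickness is 178 mm, so the interior width is 3960 − 2 × 178 = 3604 mm.


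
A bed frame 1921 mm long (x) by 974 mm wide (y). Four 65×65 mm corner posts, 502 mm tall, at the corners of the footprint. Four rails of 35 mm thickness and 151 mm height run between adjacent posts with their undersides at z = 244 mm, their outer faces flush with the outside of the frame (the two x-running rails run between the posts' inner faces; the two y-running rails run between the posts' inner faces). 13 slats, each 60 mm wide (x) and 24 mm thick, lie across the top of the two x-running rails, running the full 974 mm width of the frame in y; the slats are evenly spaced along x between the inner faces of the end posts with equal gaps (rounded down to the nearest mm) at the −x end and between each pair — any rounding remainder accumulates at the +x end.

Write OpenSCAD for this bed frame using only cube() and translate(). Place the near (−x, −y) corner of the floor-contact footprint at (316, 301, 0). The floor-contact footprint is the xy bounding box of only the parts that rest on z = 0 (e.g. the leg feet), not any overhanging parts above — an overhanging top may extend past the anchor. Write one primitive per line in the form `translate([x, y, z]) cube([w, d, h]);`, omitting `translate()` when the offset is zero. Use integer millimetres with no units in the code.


translate([316, 301, 0]) cube([65, 65, 502]);
translate([316, 1210, 0]) cube([65, 65, 502]);
translate([2172, 301, 0]) cube([65, 65, 502]);
translate([2172, 1210, 0]) cube([65, 65, 502]);
translate([381, 301, 244]) cube([1791, 35, 151]);
translate([381, 1240, 244]) cube([1791, 35, 151]);
translate([316, 366, 244]) cube([35, 844, 151]);
translate([2202, 366, 244]) cube([35, 844, 151]);
translate([453, 301, 395]) cube([60, 974, 24]);
translate([585, 301, 395]) cube([60, 974, 24]);
translate([717, 301, 395]) cube([60, 974, 24]);
translate([849, 301, 395]) cube([60, 974, 24]);
translate([981, 301, 395]) cube([60, 974, 24]);
translate([1113, 301, 395]) cube([60, 974, 24]);
translate([1245, 301, 395]) cube([60, 974, 24]);
translate([1377, 301, 395]) cube([60, 974, 24]);
translate([1509, 301, 395]) cube([60, 974, 24]);
translate([1641, 301, 395]) cube([60, 974, 24]);
translate([1773, 301, 395]) cube([60, 974, 24]);
translate([1905, 301, 395]) cube([60, 974, 24]);
translate([2037, 301, 395]) cube([60, 974, 24]);


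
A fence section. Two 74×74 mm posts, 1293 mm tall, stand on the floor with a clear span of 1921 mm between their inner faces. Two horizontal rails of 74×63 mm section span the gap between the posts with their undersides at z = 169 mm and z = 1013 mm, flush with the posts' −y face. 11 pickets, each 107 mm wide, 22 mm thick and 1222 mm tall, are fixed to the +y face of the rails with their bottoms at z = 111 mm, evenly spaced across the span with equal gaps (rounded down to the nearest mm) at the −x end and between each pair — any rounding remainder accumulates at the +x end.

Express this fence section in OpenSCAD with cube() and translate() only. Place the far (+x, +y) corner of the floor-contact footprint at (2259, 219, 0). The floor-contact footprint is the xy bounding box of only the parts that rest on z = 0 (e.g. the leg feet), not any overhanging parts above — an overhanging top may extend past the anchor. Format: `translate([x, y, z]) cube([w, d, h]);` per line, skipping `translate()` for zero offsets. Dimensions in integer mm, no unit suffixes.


translate([190, 145, 0]) cube([74, 74, 1293]);
translate([2185, 145, 0]) cube([74, 74, 1293]);
translate([264, 145, 169]) cube([1921, 74, 63]);
translate([264, 145, 1013]) cube([1921, 74, 63]);
translate([326, 219, 111]) cube([107, 22, 1222]);
translate([495, 219, 111]) cube([107, 22, 1222]);
translate([664, 219, 111]) cube([107, 22, 1222]);
translate([833, 219, 111]) cube([107, 22, 1222]);
translate([1002, 219, 111]) cube([107, 22, 1222]);
translate([1171, 219, 111]) cube([107, 22, 1222]);
translate([1340, 219, 111]) cube([107, 22, 1222]);
translate([1509, 219, 111]) cube([107, 22, 1222]);
translate([1678, 219, 111]) cube([107, 22, 1222]);
translate([1847, 219, 111]) cube([107, 22, 1222]);
translate([2016, 219, 111]) cube([107, 22, 1222]);


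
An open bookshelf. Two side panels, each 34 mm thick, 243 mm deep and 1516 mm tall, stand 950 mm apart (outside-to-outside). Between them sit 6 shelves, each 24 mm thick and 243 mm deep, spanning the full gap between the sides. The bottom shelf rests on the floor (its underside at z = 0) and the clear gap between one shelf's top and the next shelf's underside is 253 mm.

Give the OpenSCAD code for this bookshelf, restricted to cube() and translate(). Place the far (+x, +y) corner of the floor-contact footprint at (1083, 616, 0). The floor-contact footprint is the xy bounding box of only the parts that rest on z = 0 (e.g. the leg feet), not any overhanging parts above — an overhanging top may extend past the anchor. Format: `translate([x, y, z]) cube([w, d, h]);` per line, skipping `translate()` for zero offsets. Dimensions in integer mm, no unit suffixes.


translate([133, 373, 0]) cube([34, 243, 1516]);
translate([1049, 373, 0]) cube([34, 243, 1516]);
translate([167, 373, 0]) cube([882, 243, 24]);
translate([167, 373, 277]) cube([882, 243, 24]);
translate([167, 373, 554]) cube([882, 243, 24]);
translate([167, 373, 831]) cube([882, 243, 24]);
translate([167, 373, 1108]) cube([882, 243, 24]);
translate([167, 373, 1385]) cube([882, 243, 24]);


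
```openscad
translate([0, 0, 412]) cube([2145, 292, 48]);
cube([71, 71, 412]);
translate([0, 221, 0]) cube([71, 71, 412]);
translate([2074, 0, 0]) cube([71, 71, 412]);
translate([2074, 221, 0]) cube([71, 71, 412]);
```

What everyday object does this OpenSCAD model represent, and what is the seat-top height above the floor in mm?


A bench. The seat-top height is 460 mm.

A long slab on four corner posts — a bench. The slab sits at z = 412 with thickness 48, so the top is 412 + 48 = 460 mm.


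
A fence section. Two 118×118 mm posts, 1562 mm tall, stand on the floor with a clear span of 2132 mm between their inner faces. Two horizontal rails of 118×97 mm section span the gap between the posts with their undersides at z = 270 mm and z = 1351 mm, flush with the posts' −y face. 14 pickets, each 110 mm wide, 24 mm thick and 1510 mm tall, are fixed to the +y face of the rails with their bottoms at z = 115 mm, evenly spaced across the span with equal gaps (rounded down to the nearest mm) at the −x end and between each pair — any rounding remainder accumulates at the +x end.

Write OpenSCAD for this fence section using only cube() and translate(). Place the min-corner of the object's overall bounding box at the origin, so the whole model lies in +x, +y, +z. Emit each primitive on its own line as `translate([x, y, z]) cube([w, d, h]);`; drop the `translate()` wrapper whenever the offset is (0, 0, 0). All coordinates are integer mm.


cube([118, 118, 1562]);
translate([2250, 0, 0]) cube([118, 118, 1562]);
translate([118, 0, 270]) cube([2132, 118, 97]);
translate([118, 0, 1351]) cube([2132, 118, 97]);
translate([157, 118, 115]) cube([110, 24, 1510]);
translate([306, 118, 115]) cube([110, 24, 1510]);
translate([455, 118, 115]) cube([110, 24, 1510]);
translate([604, 118, 115]) cube([110, 24, 1510]);
translate([753, 118, 115]) cube([110, 24, 1510]);
translate([902, 118, 115]) cube([110, 24, 1510]);
translate([1051, 118, 115]) cube([110, 24, 1510]);
translate([1200, 118, 115]) cube([110, 24, 1510]);
translate([1349, 118, 115]) cube([110, 24, 1510]);
translate([1498, 118, 115]) cube([110, 24, 1510]);
translate([1647, 118, 115]) cube([110, 24, 1510]);
translate([1796, 118, 115]) cube([110, 24, 1510]);
translate([1945, 118, 115]) cube([110, 24, 1510]);
translate([2094, 118, 115]) cube([110, 24, 1510]);


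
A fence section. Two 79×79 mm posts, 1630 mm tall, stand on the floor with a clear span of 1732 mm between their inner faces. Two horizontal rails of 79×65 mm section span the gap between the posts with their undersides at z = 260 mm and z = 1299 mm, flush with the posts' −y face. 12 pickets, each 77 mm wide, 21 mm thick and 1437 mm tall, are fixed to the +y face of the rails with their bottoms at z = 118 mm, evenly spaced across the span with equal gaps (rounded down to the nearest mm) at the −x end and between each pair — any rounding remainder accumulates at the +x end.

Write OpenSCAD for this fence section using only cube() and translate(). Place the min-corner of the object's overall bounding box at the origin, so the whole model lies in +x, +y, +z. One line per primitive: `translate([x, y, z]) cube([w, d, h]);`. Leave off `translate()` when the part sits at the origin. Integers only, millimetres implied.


cube([79, 79, 1630]);
translate([1811, 0, 0]) cube([79, 79, 1630]);
translate([79, 0, 260]) cube([1732, 79, 65]);
translate([79, 0, 1299]) cube([1732, 79, 65]);
translate([141, 79, 118]) cube([77, 21, 1437]);
translate([280, 79, 118]) cube([77, 21, 1437]);
translate([419, 79, 118]) cube([77, 21, 1437]);
translate([558, 79, 118]) cube([77, 21, 1437]);
translate([697, 79, 118]) cube([77, 21, 1437]);
translate([836, 79, 118]) cube([77, 21, 1437]);
translate([975, 79, 118]) cube([77, 21, 1437]);
translate([1114, 79, 118]) cube([77, 21, 1437]);
translate([1253, 79, 118]) cube([77, 21, 1437]);
translate([1392, 79, 118]) cube([77, 21, 1437]);
translate([1531, 79, 118]) cube([77, 21, 1437]);
translate([1670, 79, 118]) cube([77, 21, 1437]);


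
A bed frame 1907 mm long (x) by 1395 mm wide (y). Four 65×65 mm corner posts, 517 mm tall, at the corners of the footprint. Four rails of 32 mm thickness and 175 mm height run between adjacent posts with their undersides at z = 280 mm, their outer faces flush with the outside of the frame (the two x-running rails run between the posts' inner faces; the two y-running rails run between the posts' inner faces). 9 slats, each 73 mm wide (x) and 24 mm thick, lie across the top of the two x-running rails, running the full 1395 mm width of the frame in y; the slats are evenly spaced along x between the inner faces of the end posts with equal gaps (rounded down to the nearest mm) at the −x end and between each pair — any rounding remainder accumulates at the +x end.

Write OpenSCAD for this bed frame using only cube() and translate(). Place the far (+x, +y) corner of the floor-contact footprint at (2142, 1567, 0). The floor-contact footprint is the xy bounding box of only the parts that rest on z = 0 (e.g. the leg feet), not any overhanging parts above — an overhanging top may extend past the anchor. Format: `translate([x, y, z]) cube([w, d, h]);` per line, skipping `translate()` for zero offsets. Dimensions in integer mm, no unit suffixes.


translate([235, 172, 0]) cube([65, 65, 517]);
translate([235, 1502, 0]) cube([65, 65, 517]);
translate([2077, 172, 0]) cube([65, 65, 517]);
translate([2077, 1502, 0]) cube([65, 65, 517]);
translate([300, 172, 280]) cube([1777, 32, 175]);
translate([300, 1535, 280]) cube([1777, 32, 175]);
translate([235, 237, 280]) cube([32, 1265, 175]);
translate([2110, 237, 280]) cube([32, 1265, 175]);
translate([412, 172, 455]) cube([73, 1395, 24]);
translate([597, 172, 455]) cube([73, 1395, 24]);
translate([782, 172, 455]) cube([73, 1395, 24]);
translate([967, 172, 455]) cube([73, 1395, 24]);
translate([1152, 172, 455]) cube([73, 1395, 24]);
translate([1337, 172, 455]) cube([73, 1395, 24]);
translate([1522, 172, 455]) cube([73, 1395, 24]);
translate([1707, 172, 455]) cube([73, 1395, 24]);
translate([1892, 172, 455]) cube([73, 1395, 24]);


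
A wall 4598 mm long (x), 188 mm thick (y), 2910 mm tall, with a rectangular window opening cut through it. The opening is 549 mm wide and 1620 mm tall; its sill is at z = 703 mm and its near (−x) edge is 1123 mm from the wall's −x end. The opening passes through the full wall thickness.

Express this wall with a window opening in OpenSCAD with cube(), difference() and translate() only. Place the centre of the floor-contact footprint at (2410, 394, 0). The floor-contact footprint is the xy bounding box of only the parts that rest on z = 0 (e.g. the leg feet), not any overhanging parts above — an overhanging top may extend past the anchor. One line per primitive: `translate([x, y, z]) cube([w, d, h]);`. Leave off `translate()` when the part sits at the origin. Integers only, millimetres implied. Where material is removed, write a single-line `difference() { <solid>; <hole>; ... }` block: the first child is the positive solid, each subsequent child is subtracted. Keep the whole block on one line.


difference() { translate([111, 300, 0]) cube([4598, 188, 2910]); translate([1234, 300, 703]) cube([549, 188, 1620]); }


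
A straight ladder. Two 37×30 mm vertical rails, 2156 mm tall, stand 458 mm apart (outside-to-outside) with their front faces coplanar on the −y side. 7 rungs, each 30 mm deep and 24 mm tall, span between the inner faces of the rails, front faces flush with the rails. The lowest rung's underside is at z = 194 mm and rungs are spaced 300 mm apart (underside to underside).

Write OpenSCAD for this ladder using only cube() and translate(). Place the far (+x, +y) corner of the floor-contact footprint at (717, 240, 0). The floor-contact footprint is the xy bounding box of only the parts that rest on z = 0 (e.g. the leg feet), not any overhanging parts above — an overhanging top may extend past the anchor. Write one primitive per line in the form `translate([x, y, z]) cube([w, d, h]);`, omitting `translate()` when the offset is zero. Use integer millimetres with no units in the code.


translate([259, 210, 0]) cube([37, 30, 2156]);
translate([680, 210, 0]) cube([37, 30, 2156]);
translate([296, 210, 194]) cube([384, 30, 24]);
translate([296, 210, 494]) cube([384, 30, 24]);
translate([296, 210, 794]) cube([384, 30, 24]);
translate([296, 210, 1094]) cube([384, 30, 24]);
translate([296, 210, 1394]) cube([384, 30, 24]);
translate([296, 210, 1694]) cube([384, 30, 24]);
translate([296, 210, 1994]) cube([384, 30, 24]);


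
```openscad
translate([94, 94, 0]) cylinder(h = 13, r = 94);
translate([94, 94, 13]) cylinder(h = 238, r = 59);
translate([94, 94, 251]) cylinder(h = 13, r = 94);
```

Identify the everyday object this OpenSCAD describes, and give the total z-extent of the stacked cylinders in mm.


A spool. The overall height is 264 mm.

Three coaxial cylinders, large–small–large — a spool. Two 13 mm flanges and a 238 mm core give 13 + 238 + 13 = 264 mm.


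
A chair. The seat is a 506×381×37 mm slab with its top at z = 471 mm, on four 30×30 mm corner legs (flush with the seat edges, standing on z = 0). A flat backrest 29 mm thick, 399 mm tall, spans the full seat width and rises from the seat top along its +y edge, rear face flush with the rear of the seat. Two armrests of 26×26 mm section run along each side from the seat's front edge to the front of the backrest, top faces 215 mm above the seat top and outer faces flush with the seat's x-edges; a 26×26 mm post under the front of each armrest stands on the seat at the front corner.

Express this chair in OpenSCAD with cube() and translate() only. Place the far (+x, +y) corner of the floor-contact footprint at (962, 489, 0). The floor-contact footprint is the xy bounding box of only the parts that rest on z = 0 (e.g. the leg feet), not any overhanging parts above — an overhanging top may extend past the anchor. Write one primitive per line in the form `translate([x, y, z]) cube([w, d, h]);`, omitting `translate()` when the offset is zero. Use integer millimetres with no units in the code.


translate([456, 108, 434]) cube([506, 381, 37]);
translate([456, 108, 0]) cube([30, 30, 434]);
translate([932, 108, 0]) cube([30, 30, 434]);
translate([456, 459, 0]) cube([30, 30, 434]);
translate([932, 459, 0]) cube([30, 30, 434]);
translate([456, 460, 471]) cube([506, 29, 399]);
translate([456, 108, 660]) cube([26, 352, 26]);
translate([936, 108, 660]) cube([26, 352, 26]);
translate([456, 108, 471]) cube([26, 26, 189]);
translate([936, 108, 471]) cube([26, 26, 189]);


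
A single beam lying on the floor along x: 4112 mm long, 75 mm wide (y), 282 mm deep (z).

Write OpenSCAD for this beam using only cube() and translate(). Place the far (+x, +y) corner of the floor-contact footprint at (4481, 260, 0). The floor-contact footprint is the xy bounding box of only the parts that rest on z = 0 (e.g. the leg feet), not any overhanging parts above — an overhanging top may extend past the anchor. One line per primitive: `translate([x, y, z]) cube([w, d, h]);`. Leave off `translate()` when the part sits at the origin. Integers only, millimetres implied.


translate([369, 185, 0]) cube([4112, 75, 282]);


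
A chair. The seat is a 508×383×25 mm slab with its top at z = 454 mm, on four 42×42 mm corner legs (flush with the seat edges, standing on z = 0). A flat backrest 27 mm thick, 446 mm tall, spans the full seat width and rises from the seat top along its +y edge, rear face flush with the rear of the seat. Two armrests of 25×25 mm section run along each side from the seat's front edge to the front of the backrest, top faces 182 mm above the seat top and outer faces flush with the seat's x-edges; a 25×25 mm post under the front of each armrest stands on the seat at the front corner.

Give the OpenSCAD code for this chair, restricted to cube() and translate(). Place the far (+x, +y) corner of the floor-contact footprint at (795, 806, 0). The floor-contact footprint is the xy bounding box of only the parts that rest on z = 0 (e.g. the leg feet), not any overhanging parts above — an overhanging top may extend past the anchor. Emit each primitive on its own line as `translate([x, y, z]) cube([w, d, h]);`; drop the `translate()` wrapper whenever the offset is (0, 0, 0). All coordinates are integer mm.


translate([287, 423, 429]) cube([508, 383, 25]);
translate([287, 423, 0]) cube([42, 42, 429]);
translate([753, 423, 0]) cube([42, 42, 429]);
translate([287, 764, 0]) cube([42, 42, 429]);
translate([753, 764, 0]) cube([42, 42, 429]);
translate([287, 779, 454]) cube([508, 27, 446]);
translate([287, 423, 611]) cube([25, 356, 25]);
translate([770, 423, 611]) cube([25, 356, 25]);
translate([287, 423, 454]) cube([25, 25, 157]);
translate([770, 423, 454]) cube([25, 25, 157]);


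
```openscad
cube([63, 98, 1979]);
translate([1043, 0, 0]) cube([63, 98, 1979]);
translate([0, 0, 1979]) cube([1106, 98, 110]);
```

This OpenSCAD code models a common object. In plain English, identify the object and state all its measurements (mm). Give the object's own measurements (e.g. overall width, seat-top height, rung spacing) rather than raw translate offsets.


A door frame. The clear opening is 980 mm wide and 1979 mm high. Two 63 mm wide jambs, 98 mm deep, stand either side of the opening from the floor to the top of the opening. A 110 mm thick head sits across the top of both jambs, spanning the full outside width of the frame.


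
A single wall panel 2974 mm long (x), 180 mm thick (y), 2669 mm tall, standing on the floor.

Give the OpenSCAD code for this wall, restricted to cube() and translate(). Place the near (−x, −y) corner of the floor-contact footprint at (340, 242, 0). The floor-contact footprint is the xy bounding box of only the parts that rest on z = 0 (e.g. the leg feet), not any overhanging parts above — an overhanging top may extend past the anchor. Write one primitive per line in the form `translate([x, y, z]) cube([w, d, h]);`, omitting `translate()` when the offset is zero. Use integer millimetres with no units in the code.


translate([340, 242, 0]) cube([2974, 180, 2669]);


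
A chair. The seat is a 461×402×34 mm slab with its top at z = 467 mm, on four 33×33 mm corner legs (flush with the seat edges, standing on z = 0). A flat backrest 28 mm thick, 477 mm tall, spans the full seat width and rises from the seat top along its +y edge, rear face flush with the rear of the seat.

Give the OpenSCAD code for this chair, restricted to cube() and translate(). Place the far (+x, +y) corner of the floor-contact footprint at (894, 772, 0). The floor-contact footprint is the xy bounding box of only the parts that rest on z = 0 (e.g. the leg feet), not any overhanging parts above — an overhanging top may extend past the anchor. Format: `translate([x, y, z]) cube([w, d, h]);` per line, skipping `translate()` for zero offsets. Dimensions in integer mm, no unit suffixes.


translate([433, 370, 433]) cube([461, 402, 34]);
translate([433, 370, 0]) cube([33, 33, 433]);
translate([861, 370, 0]) cube([33, 33, 433]);
translate([433, 739, 0]) cube([33, 33, 433]);
translate([861, 739, 0]) cube([33, 33, 433]);
translate([433, 744, 467]) cube([461, 28, 477]);


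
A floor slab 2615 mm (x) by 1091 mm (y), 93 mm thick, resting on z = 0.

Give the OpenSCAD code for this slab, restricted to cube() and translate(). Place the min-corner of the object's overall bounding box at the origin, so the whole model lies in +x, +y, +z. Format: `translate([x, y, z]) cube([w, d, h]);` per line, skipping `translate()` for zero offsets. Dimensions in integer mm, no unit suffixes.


cube([2615, 1091, 93]);


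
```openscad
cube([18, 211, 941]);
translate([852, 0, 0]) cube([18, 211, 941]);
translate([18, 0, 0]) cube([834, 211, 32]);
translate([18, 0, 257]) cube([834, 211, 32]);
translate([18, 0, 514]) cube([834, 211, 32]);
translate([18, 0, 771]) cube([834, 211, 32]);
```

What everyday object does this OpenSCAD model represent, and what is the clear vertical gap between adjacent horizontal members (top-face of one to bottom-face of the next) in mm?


A bookshelf. The clear shelf gap is 225 mm.

Two tall side panels with 4 horizontal boards between them — a bookshelf. The first two shelf undersides are at z = 0 and z = 257; with shelf thickness 32, the clear gap is 257 − 0 − 32 = 225 mm.


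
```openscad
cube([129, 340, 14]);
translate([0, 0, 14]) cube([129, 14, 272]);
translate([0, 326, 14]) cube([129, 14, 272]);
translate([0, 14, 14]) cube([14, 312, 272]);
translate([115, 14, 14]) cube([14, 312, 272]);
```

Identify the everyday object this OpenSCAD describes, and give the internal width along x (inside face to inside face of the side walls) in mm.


An open box. The internal width is 101 mm.

A 129×340 base slab with four walls standing on it — an open box. The base is 129 mm wide and the walls are 14 mm thick, so the internal width is 129 − 2 × 14 = 101 mm.


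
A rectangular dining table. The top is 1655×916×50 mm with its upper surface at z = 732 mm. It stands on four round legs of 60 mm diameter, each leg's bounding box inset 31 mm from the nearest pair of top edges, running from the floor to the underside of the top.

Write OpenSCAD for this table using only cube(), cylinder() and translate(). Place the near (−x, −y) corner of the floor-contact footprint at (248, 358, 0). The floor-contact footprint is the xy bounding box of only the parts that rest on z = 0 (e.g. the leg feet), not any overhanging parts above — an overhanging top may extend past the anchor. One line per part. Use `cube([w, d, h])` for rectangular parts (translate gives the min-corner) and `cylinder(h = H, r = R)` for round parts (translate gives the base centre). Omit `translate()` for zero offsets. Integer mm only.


translate([217, 327, 682]) cube([1655, 916, 50]);
translate([278, 388, 0]) cylinder(h = 682, r = 30);
translate([1811, 388, 0]) cylinder(h = 682, r = 30);
translate([278, 1182, 0]) cylinder(h = 682, r = 30);
translate([1811, 1182, 0]) cylinder(h = 682, r = 30);


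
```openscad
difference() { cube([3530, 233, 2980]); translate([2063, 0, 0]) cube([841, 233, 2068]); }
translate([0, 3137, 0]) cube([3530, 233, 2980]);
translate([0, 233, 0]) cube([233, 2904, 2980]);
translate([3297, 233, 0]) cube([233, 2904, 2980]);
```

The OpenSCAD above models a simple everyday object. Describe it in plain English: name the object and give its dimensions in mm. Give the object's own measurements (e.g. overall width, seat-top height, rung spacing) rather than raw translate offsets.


A single room: four walls, each 2980 mm tall and 233 mm thick, enclosing an outside footprint 3530×3370 mm (x × y), no floor or roof. The front and back walls (−y and +y sides) run the full x-width; the side walls fit between their inner faces. A door opening 841 mm wide and 2068 mm tall is cut through the front wall from the floor up, its −x edge 2063 mm from the wall's −x end.


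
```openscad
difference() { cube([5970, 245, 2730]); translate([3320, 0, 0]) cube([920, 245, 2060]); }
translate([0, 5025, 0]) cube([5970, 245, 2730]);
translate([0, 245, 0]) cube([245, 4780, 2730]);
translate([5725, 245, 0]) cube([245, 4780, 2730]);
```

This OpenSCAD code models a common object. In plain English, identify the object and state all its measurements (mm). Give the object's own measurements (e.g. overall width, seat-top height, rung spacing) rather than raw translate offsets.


A single room: four walls, each 2730 mm tall and 245 mm thick, enclosing an outside footprint 5970×5270 mm (x × y), no floor or roof. The front and back walls (−y and +y sides) run the full x-width; the side walls fit between their inner faces. A door opening 920 mm wide and 2060 mm tall is cut through the front wall from the floor up, its −x edge 3320 mm from the wall's −x end.


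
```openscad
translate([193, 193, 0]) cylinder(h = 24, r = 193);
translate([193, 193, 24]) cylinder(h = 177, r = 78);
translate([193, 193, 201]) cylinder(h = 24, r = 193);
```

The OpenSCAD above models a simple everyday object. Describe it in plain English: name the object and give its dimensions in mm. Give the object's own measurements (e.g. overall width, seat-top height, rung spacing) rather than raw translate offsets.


A spool: two coaxial disc flanges of radius 193 mm and thickness 24 mm, joined by a core cylinder of radius 78 mm and height 177 mm. The lower flange rests on z = 0 and the three cylinders share a vertical axis.


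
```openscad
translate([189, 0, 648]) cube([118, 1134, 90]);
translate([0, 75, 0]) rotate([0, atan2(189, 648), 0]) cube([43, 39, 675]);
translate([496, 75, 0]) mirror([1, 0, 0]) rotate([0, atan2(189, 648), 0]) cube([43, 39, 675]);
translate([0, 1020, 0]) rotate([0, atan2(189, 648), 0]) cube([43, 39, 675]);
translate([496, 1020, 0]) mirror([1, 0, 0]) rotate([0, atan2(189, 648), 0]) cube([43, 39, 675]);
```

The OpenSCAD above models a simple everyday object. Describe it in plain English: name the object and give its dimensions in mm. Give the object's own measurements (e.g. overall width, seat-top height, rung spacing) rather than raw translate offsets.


A sawhorse. A 118×1134×90 mm beam (x, y, z) sits on two A-frame leg pairs. Each pair is two raked legs of 43×39 mm section (39 mm along y) splaying symmetrically in x. Each leg rises 648 mm vertically over 189 mm of horizontal reach and is 675 mm long along its own axis. Every leg's outer bottom edge rests on the floor and its outer top edge meets a bottom edge of the beam — the left legs (tilting toward +x) meet the beam's −x bottom edge, the right legs (their mirror images, tilting toward −x) meet its +x bottom edge — so the leg tops tuck under the beam, the beam's underside is 648 mm above the floor, and the feet are 496 mm apart outside-to-outside with the beam centred between them. The two leg pairs are set in 75 mm from either end of the beam.
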